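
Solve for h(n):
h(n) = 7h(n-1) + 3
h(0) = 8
First-order linear non-homogeneous.
Homogeneous solution: h_h(n) = A·(7)^n.
Try constant particular solution h_p = K: K = 7K + 3 ⇒ K = - \frac{1}{2}.
General: h(n) = A·(7)^n - \frac{1}{2}.
Apply h(0) = 8: A - \frac{1}{2} = 8 ⇒ A = \frac{17}{2}.
So h(n) = \frac{17 \cdot 7^{n}}{2} - \frac{1}{2}.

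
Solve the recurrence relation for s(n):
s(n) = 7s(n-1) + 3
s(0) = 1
First-order linear non-homogeneous.
Homogeneous solution: s_h(n) = A·(7)^n.
Try constant particular solution s_p = K: K = 7K + 3 ⇒ K = - \frac{1}{2}.
General: s(n) = A·(7)^n - \frac{1}{2}.
Apply s(0) = 1: A - \frac{1}{2} = 1 ⇒ A = \frac{3}{2}.
So s(n) = \frac{3 \cdot 7^{n}}{2} - \frac{1}{2}.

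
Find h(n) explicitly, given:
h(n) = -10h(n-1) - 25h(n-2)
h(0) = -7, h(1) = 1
Characteristic equation: x² + 10x + 25 = 0, which is (x - (-5))².
Repeated root r = -5.
General solution: h(n) = (A + Bn)·(-5)^n.
From h(0) = -7: A = -7.
From h(1) = 1: (A + B)·(-5) = 1 ⇒ B = \frac{34}{5}.
So h(n) = \left(\frac{34 n}{5} - 7\right) \cdot (-5)^n.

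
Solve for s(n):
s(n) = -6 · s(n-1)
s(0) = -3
Pure geometric recurrence with ratio -6.
By induction s(n) = s(0) · (-6)^n = - 3 \left(-6\right)^{n}.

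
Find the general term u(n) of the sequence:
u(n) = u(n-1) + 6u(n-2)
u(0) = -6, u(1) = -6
Characteristic equation: x² - x - 6 = 0, which factors as (x - (3))(x - (-2)) = 0.
Roots r₁ = 3, r₂ = -2 (distinct).
General solution: u(n) = A·(3)^n + B·(-2)^n.
From u(0) = -6: A + B = -6.
From u(1) = -6: 3A - 2B = -6.
Solving: A = - \frac{18}{5}, B = - \frac{12}{5}.
So u(n) = - \frac{12 \left(-2\right)^{n}}{5} - \frac{18 \cdot 3^{n}}{5}.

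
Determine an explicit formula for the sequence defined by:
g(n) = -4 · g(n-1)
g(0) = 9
Pure geometric recurrence with ratio -4.
By induction g(n) = g(0) · (-4)^n = 9 \left(-4\right)^{n}.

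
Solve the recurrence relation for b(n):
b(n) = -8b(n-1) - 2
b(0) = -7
First-order linear non-homogeneous.
Homogeneous solution: b_h(n) = A·(-8)^n.
Try constant particular solution b_p = K: K = -8K - 2 ⇒ K = - \frac{2}{9}.
General: b(n) = A·(-8)^n - \frac{2}{9}.
Apply b(0) = -7: A - \frac{2}{9} = -7 ⇒ A = - \frac{61}{9}.
So b(n) = - \frac{61 \left(-8\right)^{n}}{9} - \frac{2}{9}.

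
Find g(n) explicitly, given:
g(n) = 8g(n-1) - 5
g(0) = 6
First-order linear non-homogeneous.
Homogeneous solution: g_h(n) = A·(8)^n.
Try constant particular solution g_p = K: K = 8K - 5 ⇒ K = \frac{5}{7}.
General: g(n) = A·(8)^n + \frac{5}{7}.
Apply g(0) = 6: A + \frac{5}{7} = 6 ⇒ A = \frac{37}{7}.
So g(n) = \frac{37 \cdot 8^{n}}{7} + \frac{5}{7}.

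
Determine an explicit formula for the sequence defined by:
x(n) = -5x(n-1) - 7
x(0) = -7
First-order linear non-homogeneous.
Homogeneous solution: x_h(n) = A·(-5)^n.
Try constant particular solution x_p = K: K = -5K - 7 ⇒ K = - \frac{7}{6}.
General: x(n) = A·(-5)^n - \frac{7}{6}.
Apply x(0) = -7: A - \frac{7}{6} = -7 ⇒ A = - \frac{35}{6}.
So x(n) = - \frac{35 \left(-5\right)^{n}}{6} - \frac{7}{6}.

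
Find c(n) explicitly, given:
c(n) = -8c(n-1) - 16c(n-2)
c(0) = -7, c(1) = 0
Characteristic equation: x² + 8x + 16 = 0, which is (x - (-4))².
Repeated root r = -4.
General solution: c(n) = (A + Bn)·(-4)^n.
From c(0) = -7: A = -7.
From c(1) = 0: (A + B)·(-4) = 0 ⇒ B = 7.
So c(n) = \left(7 n - 7\right) \cdot (-4)^n.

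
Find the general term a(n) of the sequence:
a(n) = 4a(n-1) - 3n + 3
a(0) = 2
First-order linear with linear forcing.
Homogeneous solution: a_h(n) = A·(4)^n.
Try particular a_p(n) = pn + q. Substituting:
  pn + q = 4(p(n-1) + q) - 3n + 3.
Matching the n-coefficient: p = 4p - 3 ⇒ p = 1.
Matching constants: q = -4p + 4q + 3 ⇒ q = \frac{1}{3}.
General: a(n) = A·(4)^n + n + \frac{1}{3}.
Apply a(0) = 2: A + \frac{1}{3} = 2 ⇒ A = \frac{5}{3}.
So a(n) = \frac{5 \cdot 4^{n}}{3} + n + \frac{1}{3}.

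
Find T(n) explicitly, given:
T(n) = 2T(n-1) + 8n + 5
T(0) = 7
First-order linear with linear forcing.
Homogeneous solution: T_h(n) = A·(2)^n.
Try particular T_p(n) = pn + q. Substituting:
  pn + q = 2(p(n-1) + q) + 8n + 5.
Matching the n-coefficient: p = 2p + 8 ⇒ p = -8.
Matching constants: q = -2p + 2q + 5 ⇒ q = -21.
General: T(n) = A·(2)^n - 8 n - 21.
Apply T(0) = 7: A - 21 = 7 ⇒ A = 28.
So T(n) = 28 \cdot 2^{n} - 8 n - 21.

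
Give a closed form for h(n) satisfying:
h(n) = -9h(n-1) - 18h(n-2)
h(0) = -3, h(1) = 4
Characteristic equation: x² + 9x + 18 = 0, which factors as (x - (-3))(x - (-6)) = 0.
Roots r₁ = -3, r₂ = -6 (distinct).
General solution: h(n) = A·(-3)^n + B·(-6)^n.
From h(0) = -3: A + B = -3.
From h(1) = 4: -3A - 6B = 4.
Solving: A = - \frac{14}{3}, B = \frac{5}{3}.
So h(n) = - \frac{14 \left(-3\right)^{n}}{3} + \frac{5 \left(-6\right)^{n}}{3}.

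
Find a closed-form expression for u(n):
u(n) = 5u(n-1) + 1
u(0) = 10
First-order linear non-homogeneous.
Homogeneous solution: u_h(n) = A·(5)^n.
Try constant particular solution u_p = K: K = 5K + 1 ⇒ K = - \frac{1}{4}.
General: u(n) = A·(5)^n - \frac{1}{4}.
Apply u(0) = 10: A - \frac{1}{4} = 10 ⇒ A = \frac{41}{4}.
So u(n) = \frac{41 \cdot 5^{n}}{4} - \frac{1}{4}.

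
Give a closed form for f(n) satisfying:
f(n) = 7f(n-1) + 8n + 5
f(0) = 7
First-order linear with linear forcing.
Homogeneous solution: f_h(n) = A·(7)^n.
Try particular f_p(n) = pn + q. Substituting:
  pn + q = 7(p(n-1) + q) + 8n + 5.
Matching the n-coefficient: p = 7p + 8 ⇒ p = - \frac{4}{3}.
Matching constants: q = -7p + 7q + 5 ⇒ q = - \frac{43}{18}.
General: f(n) = A·(7)^n - \frac{4 n}{3} - \frac{43}{18}.
Apply f(0) = 7: A - \frac{43}{18} = 7 ⇒ A = \frac{169}{18}.
So f(n) = \frac{169 \cdot 7^{n}}{18} - \frac{4 n}{3} - \frac{43}{18}.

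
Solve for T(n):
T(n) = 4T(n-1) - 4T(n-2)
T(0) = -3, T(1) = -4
Characteristic equation: x² - 4x + 4 = 0, which is (x - (2))².
Repeated root r = 2.
General solution: T(n) = (A + Bn)·(2)^n.
From T(0) = -3: A = -3.
From T(1) = -4: (A + B)·(2) = -4 ⇒ B = 1.
So T(n) = \left(n - 3\right) \cdot (2)^n.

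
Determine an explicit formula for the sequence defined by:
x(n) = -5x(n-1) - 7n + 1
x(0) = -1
First-order linear with linear forcing.
Homogeneous solution: x_h(n) = A·(-5)^n.
Try particular x_p(n) = pn + q. Substituting:
  pn + q = -5(p(n-1) + q) - 7n + 1.
Matching the n-coefficient: p = -5p - 7 ⇒ p = - \frac{7}{6}.
Matching constants: q = 5p - 5q + 1 ⇒ q = - \frac{29}{36}.
General: x(n) = A·(-5)^n - \frac{7 n}{6} - \frac{29}{36}.
Apply x(0) = -1: A - \frac{29}{36} = -1 ⇒ A = - \frac{7}{36}.
So x(n) = - \frac{7 \left(-5\right)^{n}}{36} - \frac{7 n}{6} - \frac{29}{36}.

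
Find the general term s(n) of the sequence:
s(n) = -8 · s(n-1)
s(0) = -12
Pure geometric recurrence with ratio -8.
By induction s(n) = s(0) · (-8)^n = - 12 \left(-8\right)^{n}.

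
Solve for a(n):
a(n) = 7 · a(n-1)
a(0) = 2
Pure geometric recurrence with ratio 7.
By induction a(n) = a(0) · (7)^n = 2 \cdot 7^{n}.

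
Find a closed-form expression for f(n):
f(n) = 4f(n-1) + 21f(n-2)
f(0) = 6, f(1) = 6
Characteristic equation: x² - 4x - 21 = 0, which factors as (x - (7))(x - (-3)) = 0.
Roots r₁ = 7, r₂ = -3 (distinct).
General solution: f(n) = A·(7)^n + B·(-3)^n.
From f(0) = 6: A + B = 6.
From f(1) = 6: 7A - 3B = 6.
Solving: A = \frac{12}{5}, B = \frac{18}{5}.
So f(n) = \frac{18 \left(-3\right)^{n}}{5} + \frac{12 \cdot 7^{n}}{5}.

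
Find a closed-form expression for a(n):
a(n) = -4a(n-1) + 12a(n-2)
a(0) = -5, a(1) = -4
Characteristic equation: x² + 4x - 12 = 0, which factors as (x - (2))(x - (-6)) = 0.
Roots r₁ = 2, r₂ = -6 (distinct).
General solution: a(n) = A·(2)^n + B·(-6)^n.
From a(0) = -5: A + B = -5.
From a(1) = -4: 2A - 6B = -4.
Solving: A = - \frac{17}{4}, B = - \frac{3}{4}.
So a(n) = - \frac{3 \left(-6\right)^{n}}{4} - \frac{17 \cdot 2^{n}}{4}.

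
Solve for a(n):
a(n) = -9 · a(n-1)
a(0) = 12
Pure geometric recurrence with ratio -9.
By induction a(n) = a(0) · (-9)^n = 12 \left(-9\right)^{n}.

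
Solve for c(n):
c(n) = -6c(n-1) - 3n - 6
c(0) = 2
First-order linear with linear forcing.
Homogeneous solution: c_h(n) = A·(-6)^n.
Try particular c_p(n) = pn + q. Substituting:
  pn + q = -6(p(n-1) + q) - 3n - 6.
Matching the n-coefficient: p = -6p - 3 ⇒ p = - \frac{3}{7}.
Matching constants: q = 6p - 6q - 6 ⇒ q = - \frac{60}{49}.
General: c(n) = A·(-6)^n - \frac{3 n}{7} - \frac{60}{49}.
Apply c(0) = 2: A - \frac{60}{49} = 2 ⇒ A = \frac{158}{49}.
So c(n) = \frac{158 \left(-6\right)^{n}}{49} - \frac{3 n}{7} - \frac{60}{49}.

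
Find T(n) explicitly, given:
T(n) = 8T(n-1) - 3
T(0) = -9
First-order linear non-homogeneous.
Homogeneous solution: T_h(n) = A·(8)^n.
Try constant particular solution T_p = K: K = 8K - 3 ⇒ K = \frac{3}{7}.
General: T(n) = A·(8)^n + \frac{3}{7}.
Apply T(0) = -9: A + \frac{3}{7} = -9 ⇒ A = - \frac{66}{7}.
So T(n) = \frac{3}{7} - \frac{66 \cdot 8^{n}}{7}.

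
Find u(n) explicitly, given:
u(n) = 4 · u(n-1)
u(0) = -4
Pure geometric recurrence with ratio 4.
By induction u(n) = u(0) · (4)^n = - 4 \cdot 4^{n}.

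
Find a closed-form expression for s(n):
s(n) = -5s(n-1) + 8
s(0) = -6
First-order linear non-homogeneous.
Homogeneous solution: s_h(n) = A·(-5)^n.
Try constant particular solution s_p = K: K = -5K + 8 ⇒ K = \frac{4}{3}.
General: s(n) = A·(-5)^n + \frac{4}{3}.
Apply s(0) = -6: A + \frac{4}{3} = -6 ⇒ A = - \frac{22}{3}.
So s(n) = \frac{4}{3} - \frac{22 \left(-5\right)^{n}}{3}.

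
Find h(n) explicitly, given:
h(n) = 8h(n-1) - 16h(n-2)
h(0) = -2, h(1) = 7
Characteristic equation: x² - 8x + 16 = 0, which is (x - (4))².
Repeated root r = 4.
General solution: h(n) = (A + Bn)·(4)^n.
From h(0) = -2: A = -2.
From h(1) = 7: (A + B)·(4) = 7 ⇒ B = \frac{15}{4}.
So h(n) = \left(\frac{15 n}{4} - 2\right) \cdot (4)^n.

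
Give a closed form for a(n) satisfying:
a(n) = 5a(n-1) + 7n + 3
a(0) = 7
First-order linear with linear forcing.
Homogeneous solution: a_h(n) = A·(5)^n.
Try particular a_p(n) = pn + q. Substituting:
  pn + q = 5(p(n-1) + q) + 7n + 3.
Matching the n-coefficient: p = 5p + 7 ⇒ p = - \frac{7}{4}.
Matching constants: q = -5p + 5q + 3 ⇒ q = - \frac{47}{16}.
General: a(n) = A·(5)^n - \frac{7 n}{4} - \frac{47}{16}.
Apply a(0) = 7: A - \frac{47}{16} = 7 ⇒ A = \frac{159}{16}.
So a(n) = \frac{159 \cdot 5^{n}}{16} - \frac{7 n}{4} - \frac{47}{16}.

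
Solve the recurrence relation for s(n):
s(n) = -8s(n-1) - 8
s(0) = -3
First-order linear non-homogeneous.
Homogeneous solution: s_h(n) = A·(-8)^n.
Try constant particular solution s_p = K: K = -8K - 8 ⇒ K = - \frac{8}{9}.
General: s(n) = A·(-8)^n - \frac{8}{9}.
Apply s(0) = -3: A - \frac{8}{9} = -3 ⇒ A = - \frac{19}{9}.
So s(n) = - \frac{19 \left(-8\right)^{n}}{9} - \frac{8}{9}.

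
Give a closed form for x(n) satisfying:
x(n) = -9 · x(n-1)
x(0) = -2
Pure geometric recurrence with ratio -9.
By induction x(n) = x(0) · (-9)^n = - 2 \left(-9\right)^{n}.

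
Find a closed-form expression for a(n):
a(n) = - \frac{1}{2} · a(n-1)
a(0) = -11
Pure geometric recurrence with ratio - \frac{1}{2}.
By induction a(n) = a(0) · (- \frac{1}{2})^n = - 11 \left(- \frac{1}{2}\right)^{n}.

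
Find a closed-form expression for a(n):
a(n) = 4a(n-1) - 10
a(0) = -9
First-order linear non-homogeneous.
Homogeneous solution: a_h(n) = A·(4)^n.
Try constant particular solution a_p = K: K = 4K - 10 ⇒ K = \frac{10}{3}.
General: a(n) = A·(4)^n + \frac{10}{3}.
Apply a(0) = -9: A + \frac{10}{3} = -9 ⇒ A = - \frac{37}{3}.
So a(n) = \frac{10}{3} - \frac{37 \cdot 4^{n}}{3}.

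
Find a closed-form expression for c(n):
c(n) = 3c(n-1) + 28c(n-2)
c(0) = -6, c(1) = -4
Characteristic equation: x² - 3x - 28 = 0, which factors as (x - (7))(x - (-4)) = 0.
Roots r₁ = 7, r₂ = -4 (distinct).
General solution: c(n) = A·(7)^n + B·(-4)^n.
From c(0) = -6: A + B = -6.
From c(1) = -4: 7A - 4B = -4.
Solving: A = - \frac{28}{11}, B = - \frac{38}{11}.
So c(n) = - \frac{38 \left(-4\right)^{n}}{11} - \frac{28 \cdot 7^{n}}{11}.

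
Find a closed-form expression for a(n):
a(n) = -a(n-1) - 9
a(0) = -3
First-order linear non-homogeneous.
Homogeneous solution: a_h(n) = A·(-1)^n.
Try constant particular solution a_p = K: K = -K - 9 ⇒ K = - \frac{9}{2}.
General: a(n) = A·(-1)^n - \frac{9}{2}.
Apply a(0) = -3: A - \frac{9}{2} = -3 ⇒ A = \frac{3}{2}.
So a(n) = \frac{3 \left(-1\right)^{n}}{2} - \frac{9}{2}.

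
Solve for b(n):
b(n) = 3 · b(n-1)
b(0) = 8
Pure geometric recurrence with ratio 3.
By induction b(n) = b(0) · (3)^n = 8 \cdot 3^{n}.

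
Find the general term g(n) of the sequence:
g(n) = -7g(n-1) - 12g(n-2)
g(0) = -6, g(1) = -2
Characteristic equation: x² + 7x + 12 = 0, which factors as (x - (-3))(x - (-4)) = 0.
Roots r₁ = -3, r₂ = -4 (distinct).
General solution: g(n) = A·(-3)^n + B·(-4)^n.
From g(0) = -6: A + B = -6.
From g(1) = -2: -3A - 4B = -2.
Solving: A = -26, B = 20.
So g(n) = - 26 \left(-3\right)^{n} + 20 \left(-4\right)^{n}.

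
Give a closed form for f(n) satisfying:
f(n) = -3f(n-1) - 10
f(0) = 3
First-order linear non-homogeneous.
Homogeneous solution: f_h(n) = A·(-3)^n.
Try constant particular solution f_p = K: K = -3K - 10 ⇒ K = - \frac{5}{2}.
General: f(n) = A·(-3)^n - \frac{5}{2}.
Apply f(0) = 3: A - \frac{5}{2} = 3 ⇒ A = \frac{11}{2}.
So f(n) = \frac{11 \left(-3\right)^{n}}{2} - \frac{5}{2}.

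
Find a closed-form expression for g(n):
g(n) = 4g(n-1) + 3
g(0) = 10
First-order linear non-homogeneous.
Homogeneous solution: g_h(n) = A·(4)^n.
Try constant particular solution g_p = K: K = 4K + 3 ⇒ K = -1.
General: g(n) = A·(4)^n - 1.
Apply g(0) = 10: A - 1 = 10 ⇒ A = 11.
So g(n) = 11 \cdot 4^{n} - 1.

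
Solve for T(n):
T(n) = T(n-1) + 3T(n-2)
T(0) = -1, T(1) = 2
Characteristic equation: x² - x - 3 = 0.
Discriminant Δ = (1)² + 4·(3) = 13.
Roots r₁,₂ = (1 ± √13)/2, so r₁ = \frac{1}{2} + \frac{\sqrt{13}}{2}, r₂ = \frac{1}{2} - \frac{\sqrt{13}}{2}.
General solution: T(n) = A·r₁^n + B·r₂^n.
From the initial conditions, A + B = -1 and r₁A + r₂B = 2.
Since r₁ - r₂ = √13: A = (2 - (-1)r₂)/√13 = - \frac{1}{2} + \frac{5 \sqrt{13}}{26}, and B = -1 - A = - \frac{5 \sqrt{13}}{26} - \frac{1}{2}.
So T(n) = \left(- \frac{1}{2} + \frac{5 \sqrt{13}}{26}\right)\left(\frac{1}{2} + \frac{\sqrt{13}}{2}\right)^n + \left(- \frac{5 \sqrt{13}}{26} - \frac{1}{2}\right)\left(\frac{1}{2} - \frac{\sqrt{13}}{2}\right)^n.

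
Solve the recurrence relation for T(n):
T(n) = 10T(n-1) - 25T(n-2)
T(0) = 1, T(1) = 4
Characteristic equation: x² - 10x + 25 = 0, which is (x - (5))².
Repeated root r = 5.
General solution: T(n) = (A + Bn)·(5)^n.
From T(0) = 1: A = 1.
From T(1) = 4: (A + B)·(5) = 4 ⇒ B = - \frac{1}{5}.
So T(n) = \left(1 - \frac{n}{5}\right) \cdot (5)^n.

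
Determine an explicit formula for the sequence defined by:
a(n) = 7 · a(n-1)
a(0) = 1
Pure geometric recurrence with ratio 7.
By induction a(n) = a(0) · (7)^n = 7^{n}.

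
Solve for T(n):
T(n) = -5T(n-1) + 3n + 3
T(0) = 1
First-order linear with linear forcing.
Homogeneous solution: T_h(n) = A·(-5)^n.
Try particular T_p(n) = pn + q. Substituting:
  pn + q = -5(p(n-1) + q) + 3n + 3.
Matching the n-coefficient: p = -5p + 3 ⇒ p = \frac{1}{2}.
Matching constants: q = 5p - 5q + 3 ⇒ q = \frac{11}{12}.
General: T(n) = A·(-5)^n + \frac{n}{2} + \frac{11}{12}.
Apply T(0) = 1: A + \frac{11}{12} = 1 ⇒ A = \frac{1}{12}.
So T(n) = \frac{\left(-5\right)^{n}}{12} + \frac{n}{2} + \frac{11}{12}.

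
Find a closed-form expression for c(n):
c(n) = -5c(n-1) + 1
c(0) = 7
First-order linear non-homogeneous.
Homogeneous solution: c_h(n) = A·(-5)^n.
Try constant particular solution c_p = K: K = -5K + 1 ⇒ K = \frac{1}{6}.
General: c(n) = A·(-5)^n + \frac{1}{6}.
Apply c(0) = 7: A + \frac{1}{6} = 7 ⇒ A = \frac{41}{6}.
So c(n) = \frac{41 \left(-5\right)^{n}}{6} + \frac{1}{6}.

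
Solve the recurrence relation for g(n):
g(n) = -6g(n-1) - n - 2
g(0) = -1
First-order linear with linear forcing.
Homogeneous solution: g_h(n) = A·(-6)^n.
Try particular g_p(n) = pn + q. Substituting:
  pn + q = -6(p(n-1) + q) - n - 2.
Matching the n-coefficient: p = -6p - 1 ⇒ p = - \frac{1}{7}.
Matching constants: q = 6p - 6q - 2 ⇒ q = - \frac{20}{49}.
General: g(n) = A·(-6)^n - \frac{n}{7} - \frac{20}{49}.
Apply g(0) = -1: A - \frac{20}{49} = -1 ⇒ A = - \frac{29}{49}.
So g(n) = - \frac{29 \left(-6\right)^{n}}{49} - \frac{n}{7} - \frac{20}{49}.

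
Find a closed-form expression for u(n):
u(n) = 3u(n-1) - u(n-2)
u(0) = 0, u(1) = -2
Characteristic equation: x² - 3x + 1 = 0.
Discriminant Δ = (3)² + 4·(-1) = 5.
Roots r₁,₂ = (3 ± √5)/2, so r₁ = \frac{\sqrt{5}}{2} + \frac{3}{2}, r₂ = \frac{3}{2} - \frac{\sqrt{5}}{2}.
General solution: u(n) = A·r₁^n + B·r₂^n.
From the initial conditions, A + B = 0 and r₁A + r₂B = -2.
Since r₁ - r₂ = √5: A = (-2 - (0)r₂)/√5 = - \frac{2 \sqrt{5}}{5}, and B = 0 - A = \frac{2 \sqrt{5}}{5}.
So u(n) = \left(- \frac{2 \sqrt{5}}{5}\right)\left(\frac{\sqrt{5}}{2} + \frac{3}{2}\right)^n + \left(\frac{2 \sqrt{5}}{5}\right)\left(\frac{3}{2} - \frac{\sqrt{5}}{2}\right)^n.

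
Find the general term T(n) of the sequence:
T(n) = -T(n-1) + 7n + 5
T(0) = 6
First-order linear with linear forcing.
Homogeneous solution: T_h(n) = A·(-1)^n.
Try particular T_p(n) = pn + q. Substituting:
  pn + q = -(p(n-1) + q) + 7n + 5.
Matching the n-coefficient: p = -p + 7 ⇒ p = \frac{7}{2}.
Matching constants: q = p - q + 5 ⇒ q = \frac{17}{4}.
General: T(n) = A·(-1)^n + \frac{7 n}{2} + \frac{17}{4}.
Apply T(0) = 6: A + \frac{17}{4} = 6 ⇒ A = \frac{7}{4}.
So T(n) = \frac{7 \left(-1\right)^{n}}{4} + \frac{7 n}{2} + \frac{17}{4}.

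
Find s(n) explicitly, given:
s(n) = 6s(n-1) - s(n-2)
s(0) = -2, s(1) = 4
Characteristic equation: x² - 6x + 1 = 0.
Discriminant Δ = (6)² + 4·(-1) = 32.
Roots r₁,₂ = (6 ± √32)/2, so r₁ = 2 \sqrt{2} + 3, r₂ = 3 - 2 \sqrt{2}.
General solution: s(n) = A·r₁^n + B·r₂^n.
From the initial conditions, A + B = -2 and r₁A + r₂B = 4.
Since r₁ - r₂ = √32: A = (4 - (-2)r₂)/√32 = -1 + \frac{5 \sqrt{2}}{4}, and B = -2 - A = - \frac{5 \sqrt{2}}{4} - 1.
So s(n) = \left(-1 + \frac{5 \sqrt{2}}{4}\right)\left(2 \sqrt{2} + 3\right)^n + \left(- \frac{5 \sqrt{2}}{4} - 1\right)\left(3 - 2 \sqrt{2}\right)^n.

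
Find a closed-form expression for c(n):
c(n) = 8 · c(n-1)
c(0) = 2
Pure geometric recurrence with ratio 8.
By induction c(n) = c(0) · (8)^n = 2 \cdot 8^{n}.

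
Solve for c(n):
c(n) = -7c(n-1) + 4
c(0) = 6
First-order linear non-homogeneous.
Homogeneous solution: c_h(n) = A·(-7)^n.
Try constant particular solution c_p = K: K = -7K + 4 ⇒ K = \frac{1}{2}.
General: c(n) = A·(-7)^n + \frac{1}{2}.
Apply c(0) = 6: A + \frac{1}{2} = 6 ⇒ A = \frac{11}{2}.
So c(n) = \frac{11 \left(-7\right)^{n}}{2} + \frac{1}{2}.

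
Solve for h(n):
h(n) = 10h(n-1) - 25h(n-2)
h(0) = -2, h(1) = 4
Characteristic equation: x² - 10x + 25 = 0, which is (x - (5))².
Repeated root r = 5.
General solution: h(n) = (A + Bn)·(5)^n.
From h(0) = -2: A = -2.
From h(1) = 4: (A + B)·(5) = 4 ⇒ B = \frac{14}{5}.
So h(n) = \left(\frac{14 n}{5} - 2\right) \cdot (5)^n.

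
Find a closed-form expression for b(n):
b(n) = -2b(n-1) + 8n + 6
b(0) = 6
First-order linear with linear forcing.
Homogeneous solution: b_h(n) = A·(-2)^n.
Try particular b_p(n) = pn + q. Substituting:
  pn + q = -2(p(n-1) + q) + 8n + 6.
Matching the n-coefficient: p = -2p + 8 ⇒ p = \frac{8}{3}.
Matching constants: q = 2p - 2q + 6 ⇒ q = \frac{34}{9}.
General: b(n) = A·(-2)^n + \frac{8 n}{3} + \frac{34}{9}.
Apply b(0) = 6: A + \frac{34}{9} = 6 ⇒ A = \frac{20}{9}.
So b(n) = \frac{20 \left(-2\right)^{n}}{9} + \frac{8 n}{3} + \frac{34}{9}.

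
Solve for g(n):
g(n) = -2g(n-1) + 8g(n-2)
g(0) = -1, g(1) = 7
Characteristic equation: x² + 2x - 8 = 0, which factors as (x - (2))(x - (-4)) = 0.
Roots r₁ = 2, r₂ = -4 (distinct).
General solution: g(n) = A·(2)^n + B·(-4)^n.
From g(0) = -1: A + B = -1.
From g(1) = 7: 2A - 4B = 7.
Solving: A = \frac{1}{2}, B = - \frac{3}{2}.
So g(n) = - \frac{3 \left(-4\right)^{n}}{2} + \frac{2^{n}}{2}.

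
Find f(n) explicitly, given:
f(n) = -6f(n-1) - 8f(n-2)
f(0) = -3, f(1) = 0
Characteristic equation: x² + 6x + 8 = 0, which factors as (x - (-2))(x - (-4)) = 0.
Roots r₁ = -2, r₂ = -4 (distinct).
General solution: f(n) = A·(-2)^n + B·(-4)^n.
From f(0) = -3: A + B = -3.
From f(1) = 0: -2A - 4B = 0.
Solving: A = -6, B = 3.
So f(n) = - 6 \left(-2\right)^{n} + 3 \left(-4\right)^{n}.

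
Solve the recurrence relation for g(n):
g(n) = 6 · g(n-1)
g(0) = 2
Pure geometric recurrence with ratio 6.
By induction g(n) = g(0) · (6)^n = 2 \cdot 6^{n}.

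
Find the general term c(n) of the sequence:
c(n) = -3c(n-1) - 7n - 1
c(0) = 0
First-order linear with linear forcing.
Homogeneous solution: c_h(n) = A·(-3)^n.
Try particular c_p(n) = pn + q. Substituting:
  pn + q = -3(p(n-1) + q) - 7n - 1.
Matching the n-coefficient: p = -3p - 7 ⇒ p = - \frac{7}{4}.
Matching constants: q = 3p - 3q - 1 ⇒ q = - \frac{25}{16}.
General: c(n) = A·(-3)^n - \frac{7 n}{4} - \frac{25}{16}.
Apply c(0) = 0: A - \frac{25}{16} = 0 ⇒ A = \frac{25}{16}.
So c(n) = \frac{25 \left(-3\right)^{n}}{16} - \frac{7 n}{4} - \frac{25}{16}.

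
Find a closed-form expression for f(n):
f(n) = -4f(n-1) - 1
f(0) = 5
First-order linear non-homogeneous.
Homogeneous solution: f_h(n) = A·(-4)^n.
Try constant particular solution f_p = K: K = -4K - 1 ⇒ K = - \frac{1}{5}.
General: f(n) = A·(-4)^n - \frac{1}{5}.
Apply f(0) = 5: A - \frac{1}{5} = 5 ⇒ A = \frac{26}{5}.
So f(n) = \frac{26 \left(-4\right)^{n}}{5} - \frac{1}{5}.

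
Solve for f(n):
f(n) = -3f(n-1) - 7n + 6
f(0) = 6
First-order linear with linear forcing.
Homogeneous solution: f_h(n) = A·(-3)^n.
Try particular f_p(n) = pn + q. Substituting:
  pn + q = -3(p(n-1) + q) - 7n + 6.
Matching the n-coefficient: p = -3p - 7 ⇒ p = - \frac{7}{4}.
Matching constants: q = 3p - 3q + 6 ⇒ q = \frac{3}{16}.
General: f(n) = A·(-3)^n - \frac{7 n}{4} + \frac{3}{16}.
Apply f(0) = 6: A + \frac{3}{16} = 6 ⇒ A = \frac{93}{16}.
So f(n) = \frac{93 \left(-3\right)^{n}}{16} - \frac{7 n}{4} + \frac{3}{16}.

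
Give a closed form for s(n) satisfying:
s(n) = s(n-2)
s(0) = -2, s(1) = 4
Characteristic equation: x² - 1 = 0, which factors as (x - (-1))(x - (1)) = 0.
Roots r₁ = -1, r₂ = 1 (distinct).
General solution: s(n) = A·(-1)^n + B·(1)^n.
From s(0) = -2: A + B = -2.
From s(1) = 4: -A + B = 4.
Solving: A = -3, B = 1.
So s(n) = 1 - 3 \left(-1\right)^{n}.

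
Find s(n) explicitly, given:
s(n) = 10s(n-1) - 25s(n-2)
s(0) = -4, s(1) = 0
Characteristic equation: x² - 10x + 25 = 0, which is (x - (5))².
Repeated root r = 5.
General solution: s(n) = (A + Bn)·(5)^n.
From s(0) = -4: A = -4.
From s(1) = 0: (A + B)·(5) = 0 ⇒ B = 4.
So s(n) = \left(4 n - 4\right) \cdot (5)^n.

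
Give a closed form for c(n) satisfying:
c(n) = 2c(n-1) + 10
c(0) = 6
First-order linear non-homogeneous.
Homogeneous solution: c_h(n) = A·(2)^n.
Try constant particular solution c_p = K: K = 2K + 10 ⇒ K = -10.
General: c(n) = A·(2)^n - 10.
Apply c(0) = 6: A - 10 = 6 ⇒ A = 16.
So c(n) = 16 \cdot 2^{n} - 10.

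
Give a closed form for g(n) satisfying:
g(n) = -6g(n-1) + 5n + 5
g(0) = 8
First-order linear with linear forcing.
Homogeneous solution: g_h(n) = A·(-6)^n.
Try particular g_p(n) = pn + q. Substituting:
  pn + q = -6(p(n-1) + q) + 5n + 5.
Matching the n-coefficient: p = -6p + 5 ⇒ p = \frac{5}{7}.
Matching constants: q = 6p - 6q + 5 ⇒ q = \frac{65}{49}.
General: g(n) = A·(-6)^n + \frac{5 n}{7} + \frac{65}{49}.
Apply g(0) = 8: A + \frac{65}{49} = 8 ⇒ A = \frac{327}{49}.
So g(n) = \frac{327 \left(-6\right)^{n}}{49} + \frac{5 n}{7} + \frac{65}{49}.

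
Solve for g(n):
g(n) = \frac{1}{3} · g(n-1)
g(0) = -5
Pure geometric recurrence with ratio \frac{1}{3}.
By induction g(n) = g(0) · (\frac{1}{3})^n = - 5 \cdot 3^{- n}.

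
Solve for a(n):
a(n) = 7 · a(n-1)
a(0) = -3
Pure geometric recurrence with ratio 7.
By induction a(n) = a(0) · (7)^n = - 3 \cdot 7^{n}.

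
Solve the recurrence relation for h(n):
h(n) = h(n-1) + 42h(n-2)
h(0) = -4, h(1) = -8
Characteristic equation: x² - x - 42 = 0, which factors as (x - (7))(x - (-6)) = 0.
Roots r₁ = 7, r₂ = -6 (distinct).
General solution: h(n) = A·(7)^n + B·(-6)^n.
From h(0) = -4: A + B = -4.
From h(1) = -8: 7A - 6B = -8.
Solving: A = - \frac{32}{13}, B = - \frac{20}{13}.
So h(n) = - \frac{20 \left(-6\right)^{n}}{13} - \frac{32 \cdot 7^{n}}{13}.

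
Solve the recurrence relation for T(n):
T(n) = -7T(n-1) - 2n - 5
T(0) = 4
First-order linear with linear forcing.
Homogeneous solution: T_h(n) = A·(-7)^n.
Try particular T_p(n) = pn + q. Substituting:
  pn + q = -7(p(n-1) + q) - 2n - 5.
Matching the n-coefficient: p = -7p - 2 ⇒ p = - \frac{1}{4}.
Matching constants: q = 7p - 7q - 5 ⇒ q = - \frac{27}{32}.
General: T(n) = A·(-7)^n - \frac{n}{4} - \frac{27}{32}.
Apply T(0) = 4: A - \frac{27}{32} = 4 ⇒ A = \frac{155}{32}.
So T(n) = \frac{155 \left(-7\right)^{n}}{32} - \frac{n}{4} - \frac{27}{32}.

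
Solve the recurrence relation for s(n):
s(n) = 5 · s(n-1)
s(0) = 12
Pure geometric recurrence with ratio 5.
By induction s(n) = s(0) · (5)^n = 12 \cdot 5^{n}.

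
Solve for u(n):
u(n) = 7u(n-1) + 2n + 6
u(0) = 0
First-order linear with linear forcing.
Homogeneous solution: u_h(n) = A·(7)^n.
Try particular u_p(n) = pn + q. Substituting:
  pn + q = 7(p(n-1) + q) + 2n + 6.
Matching the n-coefficient: p = 7p + 2 ⇒ p = - \frac{1}{3}.
Matching constants: q = -7p + 7q + 6 ⇒ q = - \frac{25}{18}.
General: u(n) = A·(7)^n - \frac{n}{3} - \frac{25}{18}.
Apply u(0) = 0: A - \frac{25}{18} = 0 ⇒ A = \frac{25}{18}.
So u(n) = \frac{25 \cdot 7^{n}}{18} - \frac{n}{3} - \frac{25}{18}.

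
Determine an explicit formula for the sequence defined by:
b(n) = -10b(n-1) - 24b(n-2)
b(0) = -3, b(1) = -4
Characteristic equation: x² + 10x + 24 = 0, which factors as (x - (-4))(x - (-6)) = 0.
Roots r₁ = -4, r₂ = -6 (distinct).
General solution: b(n) = A·(-4)^n + B·(-6)^n.
From b(0) = -3: A + B = -3.
From b(1) = -4: -4A - 6B = -4.
Solving: A = -11, B = 8.
So b(n) = - 11 \left(-4\right)^{n} + 8 \left(-6\right)^{n}.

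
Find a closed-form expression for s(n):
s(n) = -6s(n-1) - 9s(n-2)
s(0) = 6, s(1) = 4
Characteristic equation: x² + 6x + 9 = 0, which is (x - (-3))².
Repeated root r = -3.
General solution: s(n) = (A + Bn)·(-3)^n.
From s(0) = 6: A = 6.
From s(1) = 4: (A + B)·(-3) = 4 ⇒ B = - \frac{22}{3}.
So s(n) = \left(6 - \frac{22 n}{3}\right) \cdot (-3)^n.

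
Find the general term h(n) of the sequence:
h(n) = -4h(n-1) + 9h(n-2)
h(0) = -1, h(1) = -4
Characteristic equation: x² + 4x - 9 = 0.
Discriminant Δ = (-4)² + 4·(9) = 52.
Roots r₁,₂ = (-4 ± √52)/2, so r₁ = -2 + \sqrt{13}, r₂ = - \sqrt{13} - 2.
General solution: h(n) = A·r₁^n + B·r₂^n.
From the initial conditions, A + B = -1 and r₁A + r₂B = -4.
Since r₁ - r₂ = √52: A = (-4 - (-1)r₂)/√52 = - \frac{3 \sqrt{13}}{13} - \frac{1}{2}, and B = -1 - A = - \frac{1}{2} + \frac{3 \sqrt{13}}{13}.
So h(n) = \left(- \frac{3 \sqrt{13}}{13} - \frac{1}{2}\right)\left(-2 + \sqrt{13}\right)^n + \left(- \frac{1}{2} + \frac{3 \sqrt{13}}{13}\right)\left(- \sqrt{13} - 2\right)^n.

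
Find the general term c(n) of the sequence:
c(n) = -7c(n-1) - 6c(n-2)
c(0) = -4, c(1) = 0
Characteristic equation: x² + 7x + 6 = 0, which factors as (x - (-1))(x - (-6)) = 0.
Roots r₁ = -1, r₂ = -6 (distinct).
General solution: c(n) = A·(-1)^n + B·(-6)^n.
From c(0) = -4: A + B = -4.
From c(1) = 0: -A - 6B = 0.
Solving: A = - \frac{24}{5}, B = \frac{4}{5}.
So c(n) = - \frac{24 \left(-1\right)^{n}}{5} + \frac{4 \left(-6\right)^{n}}{5}.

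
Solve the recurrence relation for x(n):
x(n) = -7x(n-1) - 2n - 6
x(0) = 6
First-order linear with linear forcing.
Homogeneous solution: x_h(n) = A·(-7)^n.
Try particular x_p(n) = pn + q. Substituting:
  pn + q = -7(p(n-1) + q) - 2n - 6.
Matching the n-coefficient: p = -7p - 2 ⇒ p = - \frac{1}{4}.
Matching constants: q = 7p - 7q - 6 ⇒ q = - \frac{31}{32}.
General: x(n) = A·(-7)^n - \frac{n}{4} - \frac{31}{32}.
Apply x(0) = 6: A - \frac{31}{32} = 6 ⇒ A = \frac{223}{32}.
So x(n) = \frac{223 \left(-7\right)^{n}}{32} - \frac{n}{4} - \frac{31}{32}.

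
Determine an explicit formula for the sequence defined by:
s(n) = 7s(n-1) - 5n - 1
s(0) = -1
First-order linear with linear forcing.
Homogeneous solution: s_h(n) = A·(7)^n.
Try particular s_p(n) = pn + q. Substituting:
  pn + q = 7(p(n-1) + q) - 5n - 1.
Matching the n-coefficient: p = 7p - 5 ⇒ p = \frac{5}{6}.
Matching constants: q = -7p + 7q - 1 ⇒ q = \frac{41}{36}.
General: s(n) = A·(7)^n + \frac{5 n}{6} + \frac{41}{36}.
Apply s(0) = -1: A + \frac{41}{36} = -1 ⇒ A = - \frac{77}{36}.
So s(n) = - \frac{77 \cdot 7^{n}}{36} + \frac{5 n}{6} + \frac{41}{36}.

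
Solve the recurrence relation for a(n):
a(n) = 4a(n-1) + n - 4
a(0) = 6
First-order linear with linear forcing.
Homogeneous solution: a_h(n) = A·(4)^n.
Try particular a_p(n) = pn + q. Substituting:
  pn + q = 4(p(n-1) + q) + n - 4.
Matching the n-coefficient: p = 4p + 1 ⇒ p = - \frac{1}{3}.
Matching constants: q = -4p + 4q - 4 ⇒ q = \frac{8}{9}.
General: a(n) = A·(4)^n - \frac{n}{3} + \frac{8}{9}.
Apply a(0) = 6: A + \frac{8}{9} = 6 ⇒ A = \frac{46}{9}.
So a(n) = \frac{46 \cdot 4^{n}}{9} - \frac{n}{3} + \frac{8}{9}.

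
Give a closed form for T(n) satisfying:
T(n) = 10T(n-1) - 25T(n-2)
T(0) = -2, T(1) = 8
Characteristic equation: x² - 10x + 25 = 0, which is (x - (5))².
Repeated root r = 5.
General solution: T(n) = (A + Bn)·(5)^n.
From T(0) = -2: A = -2.
From T(1) = 8: (A + B)·(5) = 8 ⇒ B = \frac{18}{5}.
So T(n) = \left(\frac{18 n}{5} - 2\right) \cdot (5)^n.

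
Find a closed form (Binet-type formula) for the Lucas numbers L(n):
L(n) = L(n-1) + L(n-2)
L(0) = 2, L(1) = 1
This is the Lucas sequence.
Characteristic equation: x² - x - 1 = 0; roots r₁ = \frac{1}{2} + \frac{\sqrt{5}}{2}, r₂ = \frac{1}{2} - \frac{\sqrt{5}}{2}.
General: L(n) = A·r₁^n + B·r₂^n. Solving with L(0)=2, L(1)=1 gives A = 1, B = 1.
So L(n) = 2^{- n} \left(\left(1 - \sqrt{5}\right)^{n} + \left(1 + \sqrt{5}\right)^{n}\right).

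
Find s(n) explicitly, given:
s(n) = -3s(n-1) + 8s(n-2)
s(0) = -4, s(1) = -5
Characteristic equation: x² + 3x - 8 = 0.
Discriminant Δ = (-3)² + 4·(8) = 41.
Roots r₁,₂ = (-3 ± √41)/2, so r₁ = - \frac{3}{2} + \frac{\sqrt{41}}{2}, r₂ = - \frac{\sqrt{41}}{2} - \frac{3}{2}.
General solution: s(n) = A·r₁^n + B·r₂^n.
From the initial conditions, A + B = -4 and r₁A + r₂B = -5.
Since r₁ - r₂ = √41: A = (-5 - (-4)r₂)/√41 = -2 - \frac{11 \sqrt{41}}{41}, and B = -4 - A = -2 + \frac{11 \sqrt{41}}{41}.
So s(n) = \left(-2 - \frac{11 \sqrt{41}}{41}\right)\left(- \frac{3}{2} + \frac{\sqrt{41}}{2}\right)^n + \left(-2 + \frac{11 \sqrt{41}}{41}\right)\left(- \frac{\sqrt{41}}{2} - \frac{3}{2}\right)^n.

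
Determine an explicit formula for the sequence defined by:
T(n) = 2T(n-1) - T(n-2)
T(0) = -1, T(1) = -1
Characteristic equation: x² - 2x + 1 = 0, which is (x - (1))².
Repeated root r = 1.
General solution: T(n) = (A + Bn)·(1)^n.
From T(0) = -1: A = -1.
From T(1) = -1: (A + B)·(1) = -1 ⇒ B = 0.
So T(n) = \left(-1\right) \cdot (1)^n.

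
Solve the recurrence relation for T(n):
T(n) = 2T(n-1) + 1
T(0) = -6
First-order linear non-homogeneous.
Homogeneous solution: T_h(n) = A·(2)^n.
Try constant particular solution T_p = K: K = 2K + 1 ⇒ K = -1.
General: T(n) = A·(2)^n - 1.
Apply T(0) = -6: A - 1 = -6 ⇒ A = -5.
So T(n) = - 5 \cdot 2^{n} - 1.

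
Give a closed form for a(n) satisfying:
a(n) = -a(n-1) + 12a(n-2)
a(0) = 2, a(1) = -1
Characteristic equation: x² + x - 12 = 0, which factors as (x - (-4))(x - (3)) = 0.
Roots r₁ = -4, r₂ = 3 (distinct).
General solution: a(n) = A·(-4)^n + B·(3)^n.
From a(0) = 2: A + B = 2.
From a(1) = -1: -4A + 3B = -1.
Solving: A = 1, B = 1.
So a(n) = \left(-4\right)^{n} + 3^{n}.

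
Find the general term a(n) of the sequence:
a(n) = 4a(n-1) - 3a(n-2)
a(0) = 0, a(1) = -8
Characteristic equation: x² - 4x + 3 = 0, which factors as (x - (1))(x - (3)) = 0.
Roots r₁ = 1, r₂ = 3 (distinct).
General solution: a(n) = A·(1)^n + B·(3)^n.
From a(0) = 0: A + B = 0.
From a(1) = -8: A + 3B = -8.
Solving: A = 4, B = -4.
So a(n) = 4 - 4 \cdot 3^{n}.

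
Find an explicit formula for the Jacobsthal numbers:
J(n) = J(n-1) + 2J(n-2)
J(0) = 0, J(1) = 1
This is the Jacobsthal sequence.
Characteristic equation: x² - x - 2 = 0; roots r₁ = 2, r₂ = -1.
General: J(n) = A·r₁^n + B·r₂^n. Solving with J(0)=0, J(1)=1 gives A = \frac{1}{3}, B = - \frac{1}{3}.
So J(n) = - \frac{\left(-1\right)^{n}}{3} + \frac{2^{n}}{3}.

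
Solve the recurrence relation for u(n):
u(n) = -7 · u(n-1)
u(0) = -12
Pure geometric recurrence with ratio -7.
By induction u(n) = u(0) · (-7)^n = - 12 \left(-7\right)^{n}.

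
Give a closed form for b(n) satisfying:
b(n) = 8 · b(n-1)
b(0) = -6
Pure geometric recurrence with ratio 8.
By induction b(n) = b(0) · (8)^n = - 6 \cdot 8^{n}.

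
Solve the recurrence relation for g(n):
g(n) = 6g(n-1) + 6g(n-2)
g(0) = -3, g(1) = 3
Characteristic equation: x² - 6x - 6 = 0.
Discriminant Δ = (6)² + 4·(6) = 60.
Roots r₁,₂ = (6 ± √60)/2, so r₁ = 3 + \sqrt{15}, r₂ = 3 - \sqrt{15}.
General solution: g(n) = A·r₁^n + B·r₂^n.
From the initial conditions, A + B = -3 and r₁A + r₂B = 3.
Since r₁ - r₂ = √60: A = (3 - (-3)r₂)/√60 = - \frac{3}{2} + \frac{2 \sqrt{15}}{5}, and B = -3 - A = - \frac{2 \sqrt{15}}{5} - \frac{3}{2}.
So g(n) = \left(- \frac{3}{2} + \frac{2 \sqrt{15}}{5}\right)\left(3 + \sqrt{15}\right)^n + \left(- \frac{2 \sqrt{15}}{5} - \frac{3}{2}\right)\left(3 - \sqrt{15}\right)^n.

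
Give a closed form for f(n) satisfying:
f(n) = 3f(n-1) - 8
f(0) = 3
First-order linear non-homogeneous.
Homogeneous solution: f_h(n) = A·(3)^n.
Try constant particular solution f_p = K: K = 3K - 8 ⇒ K = 4.
General: f(n) = A·(3)^n + 4.
Apply f(0) = 3: A + 4 = 3 ⇒ A = -1.
So f(n) = 4 - 3^{n}.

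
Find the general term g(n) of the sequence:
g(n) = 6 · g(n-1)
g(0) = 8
Pure geometric recurrence with ratio 6.
By induction g(n) = g(0) · (6)^n = 8 \cdot 6^{n}.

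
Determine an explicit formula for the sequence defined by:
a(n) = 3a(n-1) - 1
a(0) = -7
First-order linear non-homogeneous.
Homogeneous solution: a_h(n) = A·(3)^n.
Try constant particular solution a_p = K: K = 3K - 1 ⇒ K = \frac{1}{2}.
General: a(n) = A·(3)^n + \frac{1}{2}.
Apply a(0) = -7: A + \frac{1}{2} = -7 ⇒ A = - \frac{15}{2}.
So a(n) = \frac{1}{2} - \frac{15 \cdot 3^{n}}{2}.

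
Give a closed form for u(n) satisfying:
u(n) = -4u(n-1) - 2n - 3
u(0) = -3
First-order linear with linear forcing.
Homogeneous solution: u_h(n) = A·(-4)^n.
Try particular u_p(n) = pn + q. Substituting:
  pn + q = -4(p(n-1) + q) - 2n - 3.
Matching the n-coefficient: p = -4p - 2 ⇒ p = - \frac{2}{5}.
Matching constants: q = 4p - 4q - 3 ⇒ q = - \frac{23}{25}.
General: u(n) = A·(-4)^n - \frac{2 n}{5} - \frac{23}{25}.
Apply u(0) = -3: A - \frac{23}{25} = -3 ⇒ A = - \frac{52}{25}.
So u(n) = - \frac{52 \left(-4\right)^{n}}{25} - \frac{2 n}{5} - \frac{23}{25}.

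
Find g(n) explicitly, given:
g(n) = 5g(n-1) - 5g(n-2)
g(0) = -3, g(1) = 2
Characteristic equation: x² - 5x + 5 = 0.
Discriminant Δ = (5)² + 4·(-5) = 5.
Roots r₁,₂ = (5 ± √5)/2, so r₁ = \frac{\sqrt{5}}{2} + \frac{5}{2}, r₂ = \frac{5}{2} - \frac{\sqrt{5}}{2}.
General solution: g(n) = A·r₁^n + B·r₂^n.
From the initial conditions, A + B = -3 and r₁A + r₂B = 2.
Since r₁ - r₂ = √5: A = (2 - (-3)r₂)/√5 = - \frac{3}{2} + \frac{19 \sqrt{5}}{10}, and B = -3 - A = - \frac{19 \sqrt{5}}{10} - \frac{3}{2}.
So g(n) = \left(- \frac{3}{2} + \frac{19 \sqrt{5}}{10}\right)\left(\frac{\sqrt{5}}{2} + \frac{5}{2}\right)^n + \left(- \frac{19 \sqrt{5}}{10} - \frac{3}{2}\right)\left(\frac{5}{2} - \frac{\sqrt{5}}{2}\right)^n.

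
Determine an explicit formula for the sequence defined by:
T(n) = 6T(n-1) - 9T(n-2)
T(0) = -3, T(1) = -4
Characteristic equation: x² - 6x + 9 = 0, which is (x - (3))².
Repeated root r = 3.
General solution: T(n) = (A + Bn)·(3)^n.
From T(0) = -3: A = -3.
From T(1) = -4: (A + B)·(3) = -4 ⇒ B = \frac{5}{3}.
So T(n) = \left(\frac{5 n}{3} - 3\right) \cdot (3)^n.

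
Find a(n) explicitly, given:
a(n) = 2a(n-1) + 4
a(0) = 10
First-order linear non-homogeneous.
Homogeneous solution: a_h(n) = A·(2)^n.
Try constant particular solution a_p = K: K = 2K + 4 ⇒ K = -4.
General: a(n) = A·(2)^n - 4.
Apply a(0) = 10: A - 4 = 10 ⇒ A = 14.
So a(n) = 14 \cdot 2^{n} - 4.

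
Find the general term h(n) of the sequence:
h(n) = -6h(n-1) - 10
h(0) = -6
First-order linear non-homogeneous.
Homogeneous solution: h_h(n) = A·(-6)^n.
Try constant particular solution h_p = K: K = -6K - 10 ⇒ K = - \frac{10}{7}.
General: h(n) = A·(-6)^n - \frac{10}{7}.
Apply h(0) = -6: A - \frac{10}{7} = -6 ⇒ A = - \frac{32}{7}.
So h(n) = - \frac{32 \left(-6\right)^{n}}{7} - \frac{10}{7}.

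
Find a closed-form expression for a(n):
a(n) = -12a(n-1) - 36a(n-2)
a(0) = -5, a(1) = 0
Characteristic equation: x² + 12x + 36 = 0, which is (x - (-6))².
Repeated root r = -6.
General solution: a(n) = (A + Bn)·(-6)^n.
From a(0) = -5: A = -5.
From a(1) = 0: (A + B)·(-6) = 0 ⇒ B = 5.
So a(n) = \left(5 n - 5\right) \cdot (-6)^n.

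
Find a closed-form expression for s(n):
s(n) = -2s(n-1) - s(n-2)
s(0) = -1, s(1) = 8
Characteristic equation: x² + 2x + 1 = 0, which is (x - (-1))².
Repeated root r = -1.
General solution: s(n) = (A + Bn)·(-1)^n.
From s(0) = -1: A = -1.
From s(1) = 8: (A + B)·(-1) = 8 ⇒ B = -7.
So s(n) = \left(- 7 n - 1\right) \cdot (-1)^n.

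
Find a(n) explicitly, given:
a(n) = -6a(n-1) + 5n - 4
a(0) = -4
First-order linear with linear forcing.
Homogeneous solution: a_h(n) = A·(-6)^n.
Try particular a_p(n) = pn + q. Substituting:
  pn + q = -6(p(n-1) + q) + 5n - 4.
Matching the n-coefficient: p = -6p + 5 ⇒ p = \frac{5}{7}.
Matching constants: q = 6p - 6q - 4 ⇒ q = \frac{2}{49}.
General: a(n) = A·(-6)^n + \frac{5 n}{7} + \frac{2}{49}.
Apply a(0) = -4: A + \frac{2}{49} = -4 ⇒ A = - \frac{198}{49}.
So a(n) = - \frac{198 \left(-6\right)^{n}}{49} + \frac{5 n}{7} + \frac{2}{49}.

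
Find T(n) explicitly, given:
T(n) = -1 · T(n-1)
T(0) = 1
Pure geometric recurrence with ratio -1.
By induction T(n) = T(0) · (-1)^n = \left(-1\right)^{n}.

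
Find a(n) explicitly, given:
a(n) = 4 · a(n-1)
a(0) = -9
Pure geometric recurrence with ratio 4.
By induction a(n) = a(0) · (4)^n = - 9 \cdot 4^{n}.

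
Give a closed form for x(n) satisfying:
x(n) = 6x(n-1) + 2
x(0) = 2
First-order linear non-homogeneous.
Homogeneous solution: x_h(n) = A·(6)^n.
Try constant particular solution x_p = K: K = 6K + 2 ⇒ K = - \frac{2}{5}.
General: x(n) = A·(6)^n - \frac{2}{5}.
Apply x(0) = 2: A - \frac{2}{5} = 2 ⇒ A = \frac{12}{5}.
So x(n) = \frac{12 \cdot 6^{n}}{5} - \frac{2}{5}.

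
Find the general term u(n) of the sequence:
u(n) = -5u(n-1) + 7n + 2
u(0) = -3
First-order linear with linear forcing.
Homogeneous solution: u_h(n) = A·(-5)^n.
Try particular u_p(n) = pn + q. Substituting:
  pn + q = -5(p(n-1) + q) + 7n + 2.
Matching the n-coefficient: p = -5p + 7 ⇒ p = \frac{7}{6}.
Matching constants: q = 5p - 5q + 2 ⇒ q = \frac{47}{36}.
General: u(n) = A·(-5)^n + \frac{7 n}{6} + \frac{47}{36}.
Apply u(0) = -3: A + \frac{47}{36} = -3 ⇒ A = - \frac{155}{36}.
So u(n) = - \frac{155 \left(-5\right)^{n}}{36} + \frac{7 n}{6} + \frac{47}{36}.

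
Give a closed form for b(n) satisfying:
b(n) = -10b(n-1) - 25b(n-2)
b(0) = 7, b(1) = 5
Characteristic equation: x² + 10x + 25 = 0, which is (x - (-5))².
Repeated root r = -5.
General solution: b(n) = (A + Bn)·(-5)^n.
From b(0) = 7: A = 7.
From b(1) = 5: (A + B)·(-5) = 5 ⇒ B = -8.
So b(n) = \left(7 - 8 n\right) \cdot (-5)^n.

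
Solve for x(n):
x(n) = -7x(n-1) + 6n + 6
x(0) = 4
First-order linear with linear forcing.
Homogeneous solution: x_h(n) = A·(-7)^n.
Try particular x_p(n) = pn + q. Substituting:
  pn + q = -7(p(n-1) + q) + 6n + 6.
Matching the n-coefficient: p = -7p + 6 ⇒ p = \frac{3}{4}.
Matching constants: q = 7p - 7q + 6 ⇒ q = \frac{45}{32}.
General: x(n) = A·(-7)^n + \frac{3 n}{4} + \frac{45}{32}.
Apply x(0) = 4: A + \frac{45}{32} = 4 ⇒ A = \frac{83}{32}.
So x(n) = \frac{83 \left(-7\right)^{n}}{32} + \frac{3 n}{4} + \frac{45}{32}.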